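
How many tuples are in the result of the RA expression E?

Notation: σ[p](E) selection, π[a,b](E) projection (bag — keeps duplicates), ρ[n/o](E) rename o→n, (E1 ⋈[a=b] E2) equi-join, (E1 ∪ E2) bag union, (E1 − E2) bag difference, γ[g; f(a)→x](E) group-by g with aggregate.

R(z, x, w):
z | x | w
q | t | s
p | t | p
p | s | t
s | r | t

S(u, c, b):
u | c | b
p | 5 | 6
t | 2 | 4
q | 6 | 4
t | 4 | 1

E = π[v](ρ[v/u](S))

Per-node cardinality:
  S → 4
  ρ[v/u](S) → 4
  π[v](ρ[v/u](S)) → 4

|E| = 4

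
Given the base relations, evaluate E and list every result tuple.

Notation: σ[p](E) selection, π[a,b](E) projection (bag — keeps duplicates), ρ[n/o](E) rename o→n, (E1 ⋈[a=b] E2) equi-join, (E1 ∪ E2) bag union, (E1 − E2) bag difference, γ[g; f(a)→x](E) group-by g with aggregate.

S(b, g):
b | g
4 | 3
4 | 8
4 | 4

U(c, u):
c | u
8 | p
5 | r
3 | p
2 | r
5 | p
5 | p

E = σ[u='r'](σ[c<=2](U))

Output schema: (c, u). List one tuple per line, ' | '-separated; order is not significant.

Subexpression sizes:
  U → 6
  σ[c<=2](U) → 1
  σ[u='r'](σ[c<=2](U)) → 1

== RESULT ==
c | u
2 | r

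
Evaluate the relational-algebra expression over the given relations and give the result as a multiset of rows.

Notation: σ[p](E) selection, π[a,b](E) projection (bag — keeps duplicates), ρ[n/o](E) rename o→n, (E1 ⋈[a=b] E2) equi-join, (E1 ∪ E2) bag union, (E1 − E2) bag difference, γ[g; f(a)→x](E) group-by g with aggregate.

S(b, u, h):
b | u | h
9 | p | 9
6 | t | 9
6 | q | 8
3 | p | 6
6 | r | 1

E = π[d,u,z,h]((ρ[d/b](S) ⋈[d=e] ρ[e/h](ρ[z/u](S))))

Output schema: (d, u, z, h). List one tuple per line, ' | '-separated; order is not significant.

Subexpression sizes:
  S → 5
  ρ[d/b](S) → 5
  S → 5
  ρ[z/u](S) → 5
  ρ[e/h](ρ[z/u](S)) → 5
  (ρ[d/b](S) ⋈[d=e] ρ[e/h](ρ[z/u](S))) → 5
  π[d,u,z,h]((ρ[d/b](S) ⋈[d=e] ρ[e/h](ρ[z/u](S)))) → 5

== RESULT ==
d | u | z | h
6 | q | p | 8
6 | r | p | 1
6 | t | p | 9
9 | p | p | 9
9 | p | t | 9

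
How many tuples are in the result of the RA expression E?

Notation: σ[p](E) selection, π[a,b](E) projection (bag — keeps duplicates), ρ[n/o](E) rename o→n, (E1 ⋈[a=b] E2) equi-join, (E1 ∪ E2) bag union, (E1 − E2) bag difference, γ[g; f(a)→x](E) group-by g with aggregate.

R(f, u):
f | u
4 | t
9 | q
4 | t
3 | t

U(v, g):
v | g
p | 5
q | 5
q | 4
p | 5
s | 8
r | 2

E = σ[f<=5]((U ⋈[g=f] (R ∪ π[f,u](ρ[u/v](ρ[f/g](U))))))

Subexpression sizes:
  U → 6
  R → 4
  U → 6
  ρ[f/g](U) → 6
  ρ[u/v](ρ[f/g](U)) → 6
  π[f,u](ρ[u/v](ρ[f/g](U))) → 6
  (R ∪ π[f,u](ρ[u/v](ρ[f/g](U)))) → 10
  (U ⋈[g=f] (R ∪ π[f,u](ρ[u/v](ρ[f/g](U))))) → 14
  σ[f<=5]((U ⋈[g=f] (R ∪ π[f,u](ρ[u/v](ρ[f/g](U)))))) → 13

|E| = 13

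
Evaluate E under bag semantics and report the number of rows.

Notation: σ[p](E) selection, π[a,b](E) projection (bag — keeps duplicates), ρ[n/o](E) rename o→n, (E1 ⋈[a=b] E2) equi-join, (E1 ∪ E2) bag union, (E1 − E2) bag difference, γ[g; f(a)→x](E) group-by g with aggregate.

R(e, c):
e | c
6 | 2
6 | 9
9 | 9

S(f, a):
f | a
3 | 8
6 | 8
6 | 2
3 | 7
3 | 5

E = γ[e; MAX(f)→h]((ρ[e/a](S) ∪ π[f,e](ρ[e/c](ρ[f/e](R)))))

Row counts bottom-up:
  S → 5
  ρ[e/a](S) → 5
  R → 3
  ρ[f/e](R) → 3
  ρ[e/c](ρ[f/e](R)) → 3
  π[f,e](ρ[e/c](ρ[f/e](R))) → 3
  (ρ[e/a](S) ∪ π[f,e](ρ[e/c](ρ[f/e](R)))) → 8
  γ[e; MAX(f)→h]((ρ[e/a](S) ∪ π[f,e](ρ[e/c](ρ[f/e](R))))) → 5

|E| = 5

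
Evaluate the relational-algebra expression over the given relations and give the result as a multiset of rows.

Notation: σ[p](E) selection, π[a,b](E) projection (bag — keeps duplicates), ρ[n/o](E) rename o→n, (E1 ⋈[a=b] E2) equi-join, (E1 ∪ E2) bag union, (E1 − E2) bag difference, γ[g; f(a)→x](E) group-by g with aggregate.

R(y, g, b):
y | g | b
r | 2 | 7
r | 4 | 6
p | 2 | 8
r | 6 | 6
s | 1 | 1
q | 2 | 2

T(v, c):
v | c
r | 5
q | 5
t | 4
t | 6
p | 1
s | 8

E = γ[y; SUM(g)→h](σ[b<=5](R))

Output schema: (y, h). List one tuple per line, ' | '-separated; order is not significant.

Stepwise |·|:
  R → 6
  σ[b<=5](R) → 2
  γ[y; SUM(g)→h](σ[b<=5](R)) → 2

== RESULT ==
y | h
q | 2
s | 1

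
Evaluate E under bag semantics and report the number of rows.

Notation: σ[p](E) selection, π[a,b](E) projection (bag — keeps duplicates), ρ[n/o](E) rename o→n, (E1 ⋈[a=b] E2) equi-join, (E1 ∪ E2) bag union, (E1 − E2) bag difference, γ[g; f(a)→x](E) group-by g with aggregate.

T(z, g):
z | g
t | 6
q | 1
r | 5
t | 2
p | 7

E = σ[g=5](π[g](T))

Row counts bottom-up:
  T → 5
  π[g](T) → 5
  σ[g=5](π[g](T)) → 1

|E| = 1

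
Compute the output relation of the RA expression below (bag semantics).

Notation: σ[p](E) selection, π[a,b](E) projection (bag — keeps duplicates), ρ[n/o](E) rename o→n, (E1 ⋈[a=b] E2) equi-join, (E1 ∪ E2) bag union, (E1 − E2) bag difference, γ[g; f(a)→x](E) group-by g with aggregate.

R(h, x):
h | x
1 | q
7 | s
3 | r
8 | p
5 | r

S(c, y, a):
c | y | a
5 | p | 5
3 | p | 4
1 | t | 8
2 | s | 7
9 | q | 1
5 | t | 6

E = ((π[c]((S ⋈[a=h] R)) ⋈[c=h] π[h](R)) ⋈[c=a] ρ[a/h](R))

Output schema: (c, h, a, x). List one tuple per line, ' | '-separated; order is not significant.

Subexpression sizes:
  S → 6
  R → 5
  (S ⋈[a=h] R) → 4
  π[c]((S ⋈[a=h] R)) → 4
  R → 5
  π[h](R) → 5
  (π[c]((S ⋈[a=h] R)) ⋈[c=h] π[h](R)) → 2
  R → 5
  ρ[a/h](R) → 5
  ((π[c]((S ⋈[a=h] R)) ⋈[c=h] π[h](R)) ⋈[c=a] ρ[a/h](R)) → 2

== RESULT ==
c | h | a | x
1 | 1 | 1 | q
5 | 5 | 5 | r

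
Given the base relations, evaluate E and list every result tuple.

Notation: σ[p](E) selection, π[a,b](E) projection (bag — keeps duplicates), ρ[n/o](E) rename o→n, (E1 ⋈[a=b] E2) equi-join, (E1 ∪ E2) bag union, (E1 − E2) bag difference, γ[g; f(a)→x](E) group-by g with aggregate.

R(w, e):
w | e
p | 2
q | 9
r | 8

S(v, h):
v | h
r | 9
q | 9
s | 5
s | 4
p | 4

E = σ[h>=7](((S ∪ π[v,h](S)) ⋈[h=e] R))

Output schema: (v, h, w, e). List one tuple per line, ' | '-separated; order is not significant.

Stepwise |·|:
  S → 5
  S → 5
  π[v,h](S) → 5
  (S ∪ π[v,h](S)) → 10
  R → 3
  ((S ∪ π[v,h](S)) ⋈[h=e] R) → 4
  σ[h>=7](((S ∪ π[v,h](S)) ⋈[h=e] R)) → 4

== RESULT ==
v | h | w | e
q | 9 | q | 9
q | 9 | q | 9
r | 9 | q | 9
r | 9 | q | 9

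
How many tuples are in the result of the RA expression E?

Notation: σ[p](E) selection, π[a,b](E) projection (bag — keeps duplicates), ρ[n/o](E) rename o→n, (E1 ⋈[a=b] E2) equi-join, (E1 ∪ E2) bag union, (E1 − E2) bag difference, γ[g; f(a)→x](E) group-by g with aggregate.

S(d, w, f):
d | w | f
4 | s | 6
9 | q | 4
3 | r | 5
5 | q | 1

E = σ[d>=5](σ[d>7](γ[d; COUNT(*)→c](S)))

Per-node cardinality:
  S → 4
  γ[d; COUNT(*)→c](S) → 4
  σ[d>7](γ[d; COUNT(*)→c](S)) → 1
  σ[d>=5](σ[d>7](γ[d; COUNT(*)→c](S))) → 1

|E| = 1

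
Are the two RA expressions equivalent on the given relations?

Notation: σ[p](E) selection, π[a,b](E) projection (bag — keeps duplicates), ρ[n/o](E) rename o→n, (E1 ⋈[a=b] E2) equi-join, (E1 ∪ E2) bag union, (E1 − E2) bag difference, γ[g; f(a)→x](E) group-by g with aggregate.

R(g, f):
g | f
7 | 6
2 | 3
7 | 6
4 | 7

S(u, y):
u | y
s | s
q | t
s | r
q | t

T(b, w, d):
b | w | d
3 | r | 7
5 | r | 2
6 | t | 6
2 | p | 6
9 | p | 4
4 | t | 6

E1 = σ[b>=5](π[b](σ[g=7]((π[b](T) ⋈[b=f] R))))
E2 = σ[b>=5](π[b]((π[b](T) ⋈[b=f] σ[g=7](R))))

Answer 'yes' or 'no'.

E1 per-node cardinality:
  T → 6
  π[b](T) → 6
  R → 4
  (π[b](T) ⋈[b=f] R) → 3
  σ[g=7]((π[b](T) ⋈[b=f] R)) → 2
  π[b](σ[g=7]((π[b](T) ⋈[b=f] R))) → 2
  σ[b>=5](π[b](σ[g=7]((π[b](T) ⋈[b=f] R)))) → 2
E2 per-node cardinality:
  T → 6
  π[b](T) → 6
  R → 4
  σ[g=7](R) → 2
  (π[b](T) ⋈[b=f] σ[g=7](R)) → 2
  π[b]((π[b](T) ⋈[b=f] σ[g=7](R))) → 2
  σ[b>=5](π[b]((π[b](T) ⋈[b=f] σ[g=7](R)))) → 2

E1 and E2 produce the same multiset:
b
6
6

yes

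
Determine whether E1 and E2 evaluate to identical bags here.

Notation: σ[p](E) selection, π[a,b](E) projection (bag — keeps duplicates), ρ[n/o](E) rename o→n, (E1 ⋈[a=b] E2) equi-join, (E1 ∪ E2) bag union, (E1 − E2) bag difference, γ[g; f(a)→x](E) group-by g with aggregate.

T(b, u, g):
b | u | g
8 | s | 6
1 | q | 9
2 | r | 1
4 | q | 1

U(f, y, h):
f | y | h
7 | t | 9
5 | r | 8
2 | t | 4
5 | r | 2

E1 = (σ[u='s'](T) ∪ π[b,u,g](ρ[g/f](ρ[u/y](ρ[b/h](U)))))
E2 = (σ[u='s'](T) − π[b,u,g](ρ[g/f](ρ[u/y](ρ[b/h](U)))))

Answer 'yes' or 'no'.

E1 stepwise |·|:
  T → 4
  σ[u='s'](T) → 1
  U → 4
  ρ[b/h](U) → 4
  ρ[u/y](ρ[b/h](U)) → 4
  ρ[g/f](ρ[u/y](ρ[b/h](U))) → 4
  π[b,u,g](ρ[g/f](ρ[u/y](ρ[b/h](U)))) → 4
  (σ[u='s'](T) ∪ π[b,u,g](ρ[g/f](ρ[u/y](ρ[b/h](U))))) → 5
E2 stepwise |·|:
  T → 4
  σ[u='s'](T) → 1
  U → 4
  ρ[b/h](U) → 4
  ρ[u/y](ρ[b/h](U)) → 4
  ρ[g/f](ρ[u/y](ρ[b/h](U))) → 4
  π[b,u,g](ρ[g/f](ρ[u/y](ρ[b/h](U)))) → 4
  (σ[u='s'](T) − π[b,u,g](ρ[g/f](ρ[u/y](ρ[b/h](U))))) → 1

E1 result:
b | u | g
2 | r | 5
4 | t | 2
8 | r | 5
8 | s | 6
9 | t | 7
E2 result:
b | u | g
8 | s | 6
Witness: (2, 'r', 5) appears 1× in E1 but 0× in E2.

no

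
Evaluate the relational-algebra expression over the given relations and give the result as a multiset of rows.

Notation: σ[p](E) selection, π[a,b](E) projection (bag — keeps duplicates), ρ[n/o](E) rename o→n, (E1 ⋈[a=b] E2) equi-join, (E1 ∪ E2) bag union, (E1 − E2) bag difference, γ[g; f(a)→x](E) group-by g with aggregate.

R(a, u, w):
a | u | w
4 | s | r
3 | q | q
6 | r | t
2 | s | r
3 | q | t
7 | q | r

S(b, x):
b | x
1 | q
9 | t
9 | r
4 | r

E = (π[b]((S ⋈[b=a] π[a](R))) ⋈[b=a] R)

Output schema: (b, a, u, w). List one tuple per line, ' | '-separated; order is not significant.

Per-node cardinality:
  S → 4
  R → 6
  π[a](R) → 6
  (S ⋈[b=a] π[a](R)) → 1
  π[b]((S ⋈[b=a] π[a](R))) → 1
  R → 6
  (π[b]((S ⋈[b=a] π[a](R))) ⋈[b=a] R) → 1

== RESULT ==
b | a | u | w
4 | 4 | s | r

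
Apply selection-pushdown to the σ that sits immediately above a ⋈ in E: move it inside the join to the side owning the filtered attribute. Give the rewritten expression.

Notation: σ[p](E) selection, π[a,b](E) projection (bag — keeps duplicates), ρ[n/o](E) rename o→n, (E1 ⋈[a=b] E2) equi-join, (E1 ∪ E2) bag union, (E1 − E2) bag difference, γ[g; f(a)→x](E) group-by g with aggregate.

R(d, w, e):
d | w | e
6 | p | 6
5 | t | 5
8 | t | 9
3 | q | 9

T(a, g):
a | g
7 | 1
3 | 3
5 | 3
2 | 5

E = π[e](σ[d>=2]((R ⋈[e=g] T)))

σ filters on d, owned by the left side.
E' = π[e]((σ[d>=2](R) ⋈[e=g] T))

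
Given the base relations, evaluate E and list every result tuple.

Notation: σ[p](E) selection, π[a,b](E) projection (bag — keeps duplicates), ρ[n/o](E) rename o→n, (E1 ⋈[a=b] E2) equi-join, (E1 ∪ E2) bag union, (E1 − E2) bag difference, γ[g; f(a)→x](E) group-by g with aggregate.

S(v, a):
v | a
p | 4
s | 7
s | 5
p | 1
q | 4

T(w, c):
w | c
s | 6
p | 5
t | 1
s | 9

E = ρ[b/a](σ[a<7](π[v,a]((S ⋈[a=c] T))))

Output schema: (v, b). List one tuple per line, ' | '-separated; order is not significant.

Subexpression sizes:
  S → 5
  T → 4
  (S ⋈[a=c] T) → 2
  π[v,a]((S ⋈[a=c] T)) → 2
  σ[a<7](π[v,a]((S ⋈[a=c] T))) → 2
  ρ[b/a](σ[a<7](π[v,a]((S ⋈[a=c] T)))) → 2

== RESULT ==
v | b
p | 1
s | 5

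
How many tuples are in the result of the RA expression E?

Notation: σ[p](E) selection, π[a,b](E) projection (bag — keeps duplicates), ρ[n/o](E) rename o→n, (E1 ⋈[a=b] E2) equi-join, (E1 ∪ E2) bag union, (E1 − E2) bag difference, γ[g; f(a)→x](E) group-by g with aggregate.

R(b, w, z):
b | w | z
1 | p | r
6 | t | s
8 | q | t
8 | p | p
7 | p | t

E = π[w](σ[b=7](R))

Stepwise |·|:
  R → 5
  σ[b=7](R) → 1
  π[w](σ[b=7](R)) → 1

|E| = 1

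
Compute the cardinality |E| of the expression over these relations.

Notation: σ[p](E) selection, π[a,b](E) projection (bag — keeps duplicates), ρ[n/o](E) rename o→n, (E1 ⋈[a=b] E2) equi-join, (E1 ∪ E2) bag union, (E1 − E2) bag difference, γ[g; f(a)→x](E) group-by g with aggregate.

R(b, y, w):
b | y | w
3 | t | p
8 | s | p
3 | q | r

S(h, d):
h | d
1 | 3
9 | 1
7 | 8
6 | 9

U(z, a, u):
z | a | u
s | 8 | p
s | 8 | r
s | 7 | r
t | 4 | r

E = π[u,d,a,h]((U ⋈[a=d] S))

Subexpression sizes:
  U → 4
  S → 4
  (U ⋈[a=d] S) → 2
  π[u,d,a,h]((U ⋈[a=d] S)) → 2

|E| = 2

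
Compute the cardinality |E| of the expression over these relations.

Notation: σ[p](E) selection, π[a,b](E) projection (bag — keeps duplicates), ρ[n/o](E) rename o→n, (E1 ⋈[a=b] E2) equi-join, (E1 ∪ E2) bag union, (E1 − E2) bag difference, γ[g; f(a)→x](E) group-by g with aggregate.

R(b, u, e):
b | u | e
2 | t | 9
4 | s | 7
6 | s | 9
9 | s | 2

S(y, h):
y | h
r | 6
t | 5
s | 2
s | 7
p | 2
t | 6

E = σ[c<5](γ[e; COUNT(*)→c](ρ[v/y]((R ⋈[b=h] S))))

Row counts bottom-up:
  R → 4
  S → 6
  (R ⋈[b=h] S) → 4
  ρ[v/y]((R ⋈[b=h] S)) → 4
  γ[e; COUNT(*)→c](ρ[v/y]((R ⋈[b=h] S))) → 1
  σ[c<5](γ[e; COUNT(*)→c](ρ[v/y]((R ⋈[b=h] S)))) → 1

|E| = 1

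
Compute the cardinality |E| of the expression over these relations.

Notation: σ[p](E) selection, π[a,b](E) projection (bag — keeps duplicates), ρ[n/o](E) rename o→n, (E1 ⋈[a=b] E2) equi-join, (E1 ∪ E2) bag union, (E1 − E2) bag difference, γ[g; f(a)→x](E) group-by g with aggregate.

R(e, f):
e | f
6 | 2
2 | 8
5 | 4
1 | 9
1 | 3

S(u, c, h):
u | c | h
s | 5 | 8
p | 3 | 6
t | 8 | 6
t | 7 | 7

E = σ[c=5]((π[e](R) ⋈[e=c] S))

Row counts bottom-up:
  R → 5
  π[e](R) → 5
  S → 4
  (π[e](R) ⋈[e=c] S) → 1
  σ[c=5]((π[e](R) ⋈[e=c] S)) → 1

|E| = 1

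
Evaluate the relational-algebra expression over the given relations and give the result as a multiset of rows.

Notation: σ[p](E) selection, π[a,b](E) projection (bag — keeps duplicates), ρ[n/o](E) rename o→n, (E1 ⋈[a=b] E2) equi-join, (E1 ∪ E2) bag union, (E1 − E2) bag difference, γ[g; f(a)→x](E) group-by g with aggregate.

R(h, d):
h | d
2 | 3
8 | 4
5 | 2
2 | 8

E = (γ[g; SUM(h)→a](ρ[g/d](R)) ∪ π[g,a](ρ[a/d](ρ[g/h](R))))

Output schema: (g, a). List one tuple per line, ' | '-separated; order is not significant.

Subexpression sizes:
  R → 4
  ρ[g/d](R) → 4
  γ[g; SUM(h)→a](ρ[g/d](R)) → 4
  R → 4
  ρ[g/h](R) → 4
  ρ[a/d](ρ[g/h](R)) → 4
  π[g,a](ρ[a/d](ρ[g/h](R))) → 4
  (γ[g; SUM(h)→a](ρ[g/d](R)) ∪ π[g,a](ρ[a/d](ρ[g/h](R)))) → 8

== RESULT ==
g | a
2 | 3
2 | 5
2 | 8
3 | 2
4 | 8
5 | 2
8 | 2
8 | 4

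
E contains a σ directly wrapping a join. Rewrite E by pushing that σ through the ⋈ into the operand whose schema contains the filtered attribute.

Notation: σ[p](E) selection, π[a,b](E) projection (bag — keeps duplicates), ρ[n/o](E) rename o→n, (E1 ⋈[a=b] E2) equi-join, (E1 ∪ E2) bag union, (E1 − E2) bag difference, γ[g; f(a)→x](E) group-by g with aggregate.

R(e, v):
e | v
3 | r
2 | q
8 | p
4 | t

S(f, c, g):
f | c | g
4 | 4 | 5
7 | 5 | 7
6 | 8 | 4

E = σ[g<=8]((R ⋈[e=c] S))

σ filters on g, owned by the right side.
E' = (R ⋈[e=c] σ[g<=8](S))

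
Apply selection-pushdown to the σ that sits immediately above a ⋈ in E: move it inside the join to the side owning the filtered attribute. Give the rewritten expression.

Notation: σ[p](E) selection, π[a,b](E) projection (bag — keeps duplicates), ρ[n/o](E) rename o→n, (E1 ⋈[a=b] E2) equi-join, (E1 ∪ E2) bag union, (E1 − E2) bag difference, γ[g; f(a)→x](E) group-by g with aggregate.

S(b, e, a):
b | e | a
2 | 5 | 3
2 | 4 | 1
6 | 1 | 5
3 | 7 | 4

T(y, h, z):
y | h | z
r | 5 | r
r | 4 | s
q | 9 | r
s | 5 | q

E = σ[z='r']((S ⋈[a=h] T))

σ filters on z, owned by the right side.
E' = (S ⋈[a=h] σ[z='r'](T))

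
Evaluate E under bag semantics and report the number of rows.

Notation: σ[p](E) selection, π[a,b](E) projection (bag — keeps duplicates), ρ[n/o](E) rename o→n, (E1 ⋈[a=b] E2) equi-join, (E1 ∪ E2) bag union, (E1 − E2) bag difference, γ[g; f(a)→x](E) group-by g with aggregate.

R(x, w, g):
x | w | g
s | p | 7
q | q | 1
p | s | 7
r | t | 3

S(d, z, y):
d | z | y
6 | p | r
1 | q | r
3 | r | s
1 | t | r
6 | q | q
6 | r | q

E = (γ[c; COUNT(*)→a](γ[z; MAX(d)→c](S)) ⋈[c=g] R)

Stepwise |·|:
  S → 6
  γ[z; MAX(d)→c](S) → 4
  γ[c; COUNT(*)→a](γ[z; MAX(d)→c](S)) → 2
  R → 4
  (γ[c; COUNT(*)→a](γ[z; MAX(d)→c](S)) ⋈[c=g] R) → 1

|E| = 1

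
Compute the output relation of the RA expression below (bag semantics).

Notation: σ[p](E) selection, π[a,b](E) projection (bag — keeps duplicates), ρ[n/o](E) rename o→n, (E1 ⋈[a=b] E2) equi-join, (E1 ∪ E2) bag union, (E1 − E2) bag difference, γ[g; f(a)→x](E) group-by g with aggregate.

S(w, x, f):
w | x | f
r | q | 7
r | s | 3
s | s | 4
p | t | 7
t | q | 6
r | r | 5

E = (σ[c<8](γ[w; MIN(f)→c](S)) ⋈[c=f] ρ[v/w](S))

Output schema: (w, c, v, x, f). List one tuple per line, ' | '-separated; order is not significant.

Row counts bottom-up:
  S → 6
  γ[w; MIN(f)→c](S) → 4
  σ[c<8](γ[w; MIN(f)→c](S)) → 4
  S → 6
  ρ[v/w](S) → 6
  (σ[c<8](γ[w; MIN(f)→c](S)) ⋈[c=f] ρ[v/w](S)) → 5

== RESULT ==
w | c | v | x | f
p | 7 | p | t | 7
p | 7 | r | q | 7
r | 3 | r | s | 3
s | 4 | s | s | 4
t | 6 | t | q | 6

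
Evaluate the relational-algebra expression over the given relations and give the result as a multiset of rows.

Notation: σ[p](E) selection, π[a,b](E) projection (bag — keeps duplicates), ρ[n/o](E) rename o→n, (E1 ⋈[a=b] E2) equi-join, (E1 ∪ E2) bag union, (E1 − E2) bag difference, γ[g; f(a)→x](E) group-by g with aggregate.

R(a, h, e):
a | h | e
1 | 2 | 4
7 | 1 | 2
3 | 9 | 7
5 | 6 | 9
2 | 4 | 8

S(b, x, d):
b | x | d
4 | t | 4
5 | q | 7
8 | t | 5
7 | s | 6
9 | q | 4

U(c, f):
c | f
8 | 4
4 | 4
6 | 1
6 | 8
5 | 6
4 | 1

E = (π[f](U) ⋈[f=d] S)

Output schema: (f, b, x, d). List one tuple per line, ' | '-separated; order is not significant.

Per-node cardinality:
  U → 6
  π[f](U) → 6
  S → 5
  (π[f](U) ⋈[f=d] S) → 5

== RESULT ==
f | b | x | d
4 | 4 | t | 4
4 | 4 | t | 4
4 | 9 | q | 4
4 | 9 | q | 4
6 | 7 | s | 6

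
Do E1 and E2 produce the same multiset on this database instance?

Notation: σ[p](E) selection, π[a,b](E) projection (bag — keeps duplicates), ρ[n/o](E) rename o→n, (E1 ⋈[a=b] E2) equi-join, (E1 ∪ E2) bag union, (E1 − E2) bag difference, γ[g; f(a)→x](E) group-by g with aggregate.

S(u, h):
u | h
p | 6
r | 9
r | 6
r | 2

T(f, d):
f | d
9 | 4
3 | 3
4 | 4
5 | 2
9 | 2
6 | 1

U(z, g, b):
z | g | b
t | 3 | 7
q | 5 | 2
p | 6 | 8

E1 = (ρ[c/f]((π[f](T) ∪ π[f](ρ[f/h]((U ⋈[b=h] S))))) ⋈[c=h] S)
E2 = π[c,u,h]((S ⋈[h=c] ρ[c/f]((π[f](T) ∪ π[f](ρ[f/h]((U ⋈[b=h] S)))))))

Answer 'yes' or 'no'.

E1 row counts bottom-up:
  T → 6
  π[f](T) → 6
  U → 3
  S → 4
  (U ⋈[b=h] S) → 1
  ρ[f/h]((U ⋈[b=h] S)) → 1
  π[f](ρ[f/h]((U ⋈[b=h] S))) → 1
  (π[f](T) ∪ π[f](ρ[f/h]((U ⋈[b=h] S)))) → 7
  ρ[c/f]((π[f](T) ∪ π[f](ρ[f/h]((U ⋈[b=h] S))))) → 7
  S → 4
  (ρ[c/f]((π[f](T) ∪ π[f](ρ[f/h]((U ⋈[b=h] S))))) ⋈[c=h] S) → 5
E2 row counts bottom-up:
  S → 4
  T → 6
  π[f](T) → 6
  U → 3
  S → 4
  (U ⋈[b=h] S) → 1
  ρ[f/h]((U ⋈[b=h] S)) → 1
  π[f](ρ[f/h]((U ⋈[b=h] S))) → 1
  (π[f](T) ∪ π[f](ρ[f/h]((U ⋈[b=h] S)))) → 7
  ρ[c/f]((π[f](T) ∪ π[f](ρ[f/h]((U ⋈[b=h] S))))) → 7
  (S ⋈[h=c] ρ[c/f]((π[f](T) ∪ π[f](ρ[f/h]((U ⋈[b=h] S)))))) → 5
  π[c,u,h]((S ⋈[h=c] ρ[c/f]((π[f](T) ∪ π[f](ρ[f/h]((U ⋈[b=h] S))))))) → 5

E1 and E2 produce the same multiset:
c | u | h
2 | r | 2
6 | p | 6
6 | r | 6
9 | r | 9
9 | r | 9

yes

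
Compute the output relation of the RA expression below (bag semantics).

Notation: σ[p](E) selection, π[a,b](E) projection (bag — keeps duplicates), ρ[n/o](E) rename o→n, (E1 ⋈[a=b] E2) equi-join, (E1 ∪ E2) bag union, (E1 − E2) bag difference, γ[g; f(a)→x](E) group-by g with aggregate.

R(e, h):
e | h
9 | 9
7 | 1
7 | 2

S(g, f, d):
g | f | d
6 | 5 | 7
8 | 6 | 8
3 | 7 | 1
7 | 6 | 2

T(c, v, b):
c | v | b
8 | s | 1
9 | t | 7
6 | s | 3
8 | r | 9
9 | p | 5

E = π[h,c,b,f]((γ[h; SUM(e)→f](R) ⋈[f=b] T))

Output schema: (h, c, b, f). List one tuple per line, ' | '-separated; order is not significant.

Stepwise |·|:
  R → 3
  γ[h; SUM(e)→f](R) → 3
  T → 5
  (γ[h; SUM(e)→f](R) ⋈[f=b] T) → 3
  π[h,c,b,f]((γ[h; SUM(e)→f](R) ⋈[f=b] T)) → 3

== RESULT ==
h | c | b | f
1 | 9 | 7 | 7
2 | 9 | 7 | 7
9 | 8 | 9 | 9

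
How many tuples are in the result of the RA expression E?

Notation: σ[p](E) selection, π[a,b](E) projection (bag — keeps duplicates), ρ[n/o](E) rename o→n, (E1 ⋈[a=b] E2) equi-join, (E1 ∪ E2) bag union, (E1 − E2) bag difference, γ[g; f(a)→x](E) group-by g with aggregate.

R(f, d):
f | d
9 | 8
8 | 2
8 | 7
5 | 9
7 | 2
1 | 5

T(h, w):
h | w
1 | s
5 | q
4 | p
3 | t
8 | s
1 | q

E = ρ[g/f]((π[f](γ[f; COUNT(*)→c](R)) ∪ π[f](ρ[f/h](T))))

Stepwise |·|:
  R → 6
  γ[f; COUNT(*)→c](R) → 5
  π[f](γ[f; COUNT(*)→c](R)) → 5
  T → 6
  ρ[f/h](T) → 6
  π[f](ρ[f/h](T)) → 6
  (π[f](γ[f; COUNT(*)→c](R)) ∪ π[f](ρ[f/h](T))) → 11
  ρ[g/f]((π[f](γ[f; COUNT(*)→c](R)) ∪ π[f](ρ[f/h](T)))) → 11

|E| = 11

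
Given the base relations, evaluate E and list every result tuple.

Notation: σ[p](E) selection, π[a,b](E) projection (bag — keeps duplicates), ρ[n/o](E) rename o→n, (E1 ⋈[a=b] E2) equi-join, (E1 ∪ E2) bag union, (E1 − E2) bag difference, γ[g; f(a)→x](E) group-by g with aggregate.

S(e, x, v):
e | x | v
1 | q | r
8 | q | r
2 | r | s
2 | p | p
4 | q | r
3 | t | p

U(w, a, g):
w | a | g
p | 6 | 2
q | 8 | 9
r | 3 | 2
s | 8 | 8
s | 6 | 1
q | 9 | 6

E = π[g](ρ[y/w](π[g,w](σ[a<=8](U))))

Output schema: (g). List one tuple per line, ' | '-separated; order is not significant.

Stepwise |·|:
  U → 6
  σ[a<=8](U) → 5
  π[g,w](σ[a<=8](U)) → 5
  ρ[y/w](π[g,w](σ[a<=8](U))) → 5
  π[g](ρ[y/w](π[g,w](σ[a<=8](U)))) → 5

== RESULT ==
g
1
2
2
8
9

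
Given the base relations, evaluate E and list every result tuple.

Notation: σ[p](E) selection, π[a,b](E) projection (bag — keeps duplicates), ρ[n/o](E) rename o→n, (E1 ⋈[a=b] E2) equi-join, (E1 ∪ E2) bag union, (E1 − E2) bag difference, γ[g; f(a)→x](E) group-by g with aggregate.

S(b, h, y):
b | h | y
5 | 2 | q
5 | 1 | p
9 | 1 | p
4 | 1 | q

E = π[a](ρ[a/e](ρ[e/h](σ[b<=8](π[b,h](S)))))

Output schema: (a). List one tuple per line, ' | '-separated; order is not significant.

Row counts bottom-up:
  S → 4
  π[b,h](S) → 4
  σ[b<=8](π[b,h](S)) → 3
  ρ[e/h](σ[b<=8](π[b,h](S))) → 3
  ρ[a/e](ρ[e/h](σ[b<=8](π[b,h](S)))) → 3
  π[a](ρ[a/e](ρ[e/h](σ[b<=8](π[b,h](S))))) → 3

== RESULT ==
a
1
1
2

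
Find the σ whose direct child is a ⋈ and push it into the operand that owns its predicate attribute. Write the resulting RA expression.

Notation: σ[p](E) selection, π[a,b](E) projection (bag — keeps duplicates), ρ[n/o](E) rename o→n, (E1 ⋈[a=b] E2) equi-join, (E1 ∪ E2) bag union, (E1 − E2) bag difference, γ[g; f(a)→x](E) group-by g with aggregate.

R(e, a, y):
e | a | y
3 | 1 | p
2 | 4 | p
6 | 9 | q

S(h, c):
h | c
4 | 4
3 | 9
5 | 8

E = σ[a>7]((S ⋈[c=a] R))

σ filters on a, owned by the right side.
E' = (S ⋈[c=a] σ[a>7](R))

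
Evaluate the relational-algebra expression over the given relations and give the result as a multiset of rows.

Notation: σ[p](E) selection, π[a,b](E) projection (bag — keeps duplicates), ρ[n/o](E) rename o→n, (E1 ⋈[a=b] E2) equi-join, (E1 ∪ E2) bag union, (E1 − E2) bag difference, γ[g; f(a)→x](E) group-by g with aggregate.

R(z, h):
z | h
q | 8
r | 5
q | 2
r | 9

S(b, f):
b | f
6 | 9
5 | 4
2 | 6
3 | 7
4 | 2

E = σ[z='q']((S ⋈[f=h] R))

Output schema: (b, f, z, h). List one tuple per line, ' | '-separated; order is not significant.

Row counts bottom-up:
  S → 5
  R → 4
  (S ⋈[f=h] R) → 2
  σ[z='q']((S ⋈[f=h] R)) → 1

== RESULT ==
b | f | z | h
4 | 2 | q | 2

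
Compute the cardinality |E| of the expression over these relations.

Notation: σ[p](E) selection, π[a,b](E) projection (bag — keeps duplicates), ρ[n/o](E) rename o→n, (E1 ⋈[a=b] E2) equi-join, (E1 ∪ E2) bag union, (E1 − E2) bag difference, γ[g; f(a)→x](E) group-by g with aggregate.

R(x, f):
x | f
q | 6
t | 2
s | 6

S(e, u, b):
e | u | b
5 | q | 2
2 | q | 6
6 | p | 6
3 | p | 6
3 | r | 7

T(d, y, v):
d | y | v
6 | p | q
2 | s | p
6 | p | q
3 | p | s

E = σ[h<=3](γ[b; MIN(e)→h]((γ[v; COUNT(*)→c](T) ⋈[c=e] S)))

Row counts bottom-up:
  T → 4
  γ[v; COUNT(*)→c](T) → 3
  S → 5
  (γ[v; COUNT(*)→c](T) ⋈[c=e] S) → 1
  γ[b; MIN(e)→h]((γ[v; COUNT(*)→c](T) ⋈[c=e] S)) → 1
  σ[h<=3](γ[b; MIN(e)→h]((γ[v; COUNT(*)→c](T) ⋈[c=e] S))) → 1

|E| = 1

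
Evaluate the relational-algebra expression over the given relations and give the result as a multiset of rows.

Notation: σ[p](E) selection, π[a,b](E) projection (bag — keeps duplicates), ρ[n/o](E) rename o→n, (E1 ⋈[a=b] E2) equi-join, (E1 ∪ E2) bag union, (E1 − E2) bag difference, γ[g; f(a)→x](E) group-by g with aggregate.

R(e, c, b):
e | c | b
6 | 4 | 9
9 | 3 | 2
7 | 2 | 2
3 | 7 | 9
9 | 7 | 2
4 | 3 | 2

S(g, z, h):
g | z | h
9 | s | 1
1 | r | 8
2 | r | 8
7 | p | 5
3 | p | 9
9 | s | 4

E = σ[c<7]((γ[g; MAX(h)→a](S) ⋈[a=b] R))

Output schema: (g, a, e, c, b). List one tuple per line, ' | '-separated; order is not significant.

Stepwise |·|:
  S → 6
  γ[g; MAX(h)→a](S) → 5
  R → 6
  (γ[g; MAX(h)→a](S) ⋈[a=b] R) → 2
  σ[c<7]((γ[g; MAX(h)→a](S) ⋈[a=b] R)) → 1

== RESULT ==
g | a | e | c | b
3 | 9 | 6 | 4 | 9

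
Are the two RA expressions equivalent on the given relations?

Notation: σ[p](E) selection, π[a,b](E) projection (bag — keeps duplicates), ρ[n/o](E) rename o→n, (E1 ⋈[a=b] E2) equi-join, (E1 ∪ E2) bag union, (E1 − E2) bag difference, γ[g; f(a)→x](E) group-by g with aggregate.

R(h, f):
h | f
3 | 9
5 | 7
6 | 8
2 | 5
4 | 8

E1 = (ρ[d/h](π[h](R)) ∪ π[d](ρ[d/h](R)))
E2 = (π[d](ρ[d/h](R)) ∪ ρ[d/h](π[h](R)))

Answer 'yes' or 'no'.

E1 stepwise |·|:
  R → 5
  π[h](R) → 5
  ρ[d/h](π[h](R)) → 5
  R → 5
  ρ[d/h](R) → 5
  π[d](ρ[d/h](R)) → 5
  (ρ[d/h](π[h](R)) ∪ π[d](ρ[d/h](R))) → 10
E2 stepwise |·|:
  R → 5
  ρ[d/h](R) → 5
  π[d](ρ[d/h](R)) → 5
  R → 5
  π[h](R) → 5
  ρ[d/h](π[h](R)) → 5
  (π[d](ρ[d/h](R)) ∪ ρ[d/h](π[h](R))) → 10

E1 and E2 produce the same multiset:
d
2
2
3
3
4
4
5
5
6
6

yes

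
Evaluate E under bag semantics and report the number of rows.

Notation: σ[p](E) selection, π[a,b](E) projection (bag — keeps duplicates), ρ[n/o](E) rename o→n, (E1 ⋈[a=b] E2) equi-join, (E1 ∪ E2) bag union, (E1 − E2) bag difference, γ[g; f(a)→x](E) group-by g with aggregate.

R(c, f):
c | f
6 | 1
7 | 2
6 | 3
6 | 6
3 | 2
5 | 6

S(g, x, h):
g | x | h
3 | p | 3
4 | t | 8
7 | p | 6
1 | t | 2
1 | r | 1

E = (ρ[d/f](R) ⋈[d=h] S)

Row counts bottom-up:
  R → 6
  ρ[d/f](R) → 6
  S → 5
  (ρ[d/f](R) ⋈[d=h] S) → 6

|E| = 6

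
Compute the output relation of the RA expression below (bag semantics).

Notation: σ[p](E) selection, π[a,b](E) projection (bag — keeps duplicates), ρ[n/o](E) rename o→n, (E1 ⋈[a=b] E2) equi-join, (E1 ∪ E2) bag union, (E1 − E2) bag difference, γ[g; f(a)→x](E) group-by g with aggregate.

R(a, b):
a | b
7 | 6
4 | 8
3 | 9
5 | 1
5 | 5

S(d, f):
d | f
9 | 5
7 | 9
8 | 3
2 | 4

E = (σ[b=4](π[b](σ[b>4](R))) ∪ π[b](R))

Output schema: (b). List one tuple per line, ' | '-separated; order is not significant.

Per-node cardinality:
  R → 5
  σ[b>4](R) → 4
  π[b](σ[b>4](R)) → 4
  σ[b=4](π[b](σ[b>4](R))) → 0
  R → 5
  π[b](R) → 5
  (σ[b=4](π[b](σ[b>4](R))) ∪ π[b](R)) → 5

== RESULT ==
b
1
5
6
8
9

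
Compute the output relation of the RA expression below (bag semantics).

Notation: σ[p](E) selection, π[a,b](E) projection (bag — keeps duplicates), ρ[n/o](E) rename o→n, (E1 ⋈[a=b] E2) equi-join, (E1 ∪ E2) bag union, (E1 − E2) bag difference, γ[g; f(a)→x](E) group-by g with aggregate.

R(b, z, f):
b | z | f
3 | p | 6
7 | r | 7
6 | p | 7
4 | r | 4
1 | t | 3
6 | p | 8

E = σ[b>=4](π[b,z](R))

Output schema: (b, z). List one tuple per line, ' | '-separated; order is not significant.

Per-node cardinality:
  R → 6
  π[b,z](R) → 6
  σ[b>=4](π[b,z](R)) → 4

== RESULT ==
b | z
4 | r
6 | p
6 | p
7 | r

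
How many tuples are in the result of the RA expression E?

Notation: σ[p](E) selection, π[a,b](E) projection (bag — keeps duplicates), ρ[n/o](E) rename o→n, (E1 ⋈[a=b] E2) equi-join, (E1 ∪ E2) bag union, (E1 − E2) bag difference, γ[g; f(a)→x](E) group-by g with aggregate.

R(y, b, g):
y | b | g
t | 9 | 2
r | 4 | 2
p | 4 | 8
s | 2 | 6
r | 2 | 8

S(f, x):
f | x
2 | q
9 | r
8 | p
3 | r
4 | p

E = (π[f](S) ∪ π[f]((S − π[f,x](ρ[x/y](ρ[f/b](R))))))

Stepwise |·|:
  S → 5
  π[f](S) → 5
  S → 5
  R → 5
  ρ[f/b](R) → 5
  ρ[x/y](ρ[f/b](R)) → 5
  π[f,x](ρ[x/y](ρ[f/b](R))) → 5
  (S − π[f,x](ρ[x/y](ρ[f/b](R)))) → 4
  π[f]((S − π[f,x](ρ[x/y](ρ[f/b](R))))) → 4
  (π[f](S) ∪ π[f]((S − π[f,x](ρ[x/y](ρ[f/b](R)))))) → 9

|E| = 9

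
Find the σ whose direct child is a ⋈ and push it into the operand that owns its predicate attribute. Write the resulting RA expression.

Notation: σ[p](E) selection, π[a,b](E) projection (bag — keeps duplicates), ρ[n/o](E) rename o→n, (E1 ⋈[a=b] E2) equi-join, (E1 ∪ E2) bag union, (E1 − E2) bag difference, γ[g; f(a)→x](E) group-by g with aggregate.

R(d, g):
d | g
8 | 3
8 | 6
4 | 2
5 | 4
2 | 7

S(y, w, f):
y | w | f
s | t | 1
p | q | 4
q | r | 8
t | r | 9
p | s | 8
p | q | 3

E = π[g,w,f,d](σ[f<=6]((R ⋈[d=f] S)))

σ filters on f, owned by the right side.
E' = π[g,w,f,d]((R ⋈[d=f] σ[f<=6](S)))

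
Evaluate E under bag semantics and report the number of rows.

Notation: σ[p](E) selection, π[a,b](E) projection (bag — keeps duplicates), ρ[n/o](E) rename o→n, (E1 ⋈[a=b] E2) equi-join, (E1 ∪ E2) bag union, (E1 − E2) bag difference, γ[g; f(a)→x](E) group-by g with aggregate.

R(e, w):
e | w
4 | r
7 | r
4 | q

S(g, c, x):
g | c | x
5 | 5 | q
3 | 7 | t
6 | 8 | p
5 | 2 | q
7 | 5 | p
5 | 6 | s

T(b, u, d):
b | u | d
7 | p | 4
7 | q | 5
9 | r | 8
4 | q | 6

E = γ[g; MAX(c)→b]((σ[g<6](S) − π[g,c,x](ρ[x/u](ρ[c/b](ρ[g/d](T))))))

Stepwise |·|:
  S → 6
  σ[g<6](S) → 4
  T → 4
  ρ[g/d](T) → 4
  ρ[c/b](ρ[g/d](T)) → 4
  ρ[x/u](ρ[c/b](ρ[g/d](T))) → 4
  π[g,c,x](ρ[x/u](ρ[c/b](ρ[g/d](T)))) → 4
  (σ[g<6](S) − π[g,c,x](ρ[x/u](ρ[c/b](ρ[g/d](T))))) → 4
  γ[g; MAX(c)→b]((σ[g<6](S) − π[g,c,x](ρ[x/u](ρ[c/b](ρ[g/d](T)))))) → 2

|E| = 2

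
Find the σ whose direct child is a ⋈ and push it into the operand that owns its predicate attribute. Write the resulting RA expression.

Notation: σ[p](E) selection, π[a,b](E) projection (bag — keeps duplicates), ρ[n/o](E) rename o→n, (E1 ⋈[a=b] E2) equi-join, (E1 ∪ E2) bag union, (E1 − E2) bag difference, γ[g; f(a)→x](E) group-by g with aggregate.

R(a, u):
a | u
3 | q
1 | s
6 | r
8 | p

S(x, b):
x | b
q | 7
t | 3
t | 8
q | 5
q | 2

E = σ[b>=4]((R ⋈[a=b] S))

σ filters on b, owned by the right side.
E' = (R ⋈[a=b] σ[b>=4](S))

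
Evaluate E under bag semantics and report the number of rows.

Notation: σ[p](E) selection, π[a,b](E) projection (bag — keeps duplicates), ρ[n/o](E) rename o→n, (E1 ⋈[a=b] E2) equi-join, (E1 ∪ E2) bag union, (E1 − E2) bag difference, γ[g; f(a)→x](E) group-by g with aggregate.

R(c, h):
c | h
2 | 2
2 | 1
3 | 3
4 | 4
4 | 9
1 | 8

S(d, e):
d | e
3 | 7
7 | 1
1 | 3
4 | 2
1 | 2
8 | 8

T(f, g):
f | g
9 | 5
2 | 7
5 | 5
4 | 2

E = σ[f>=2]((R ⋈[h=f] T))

Row counts bottom-up:
  R → 6
  T → 4
  (R ⋈[h=f] T) → 3
  σ[f>=2]((R ⋈[h=f] T)) → 3

|E| = 3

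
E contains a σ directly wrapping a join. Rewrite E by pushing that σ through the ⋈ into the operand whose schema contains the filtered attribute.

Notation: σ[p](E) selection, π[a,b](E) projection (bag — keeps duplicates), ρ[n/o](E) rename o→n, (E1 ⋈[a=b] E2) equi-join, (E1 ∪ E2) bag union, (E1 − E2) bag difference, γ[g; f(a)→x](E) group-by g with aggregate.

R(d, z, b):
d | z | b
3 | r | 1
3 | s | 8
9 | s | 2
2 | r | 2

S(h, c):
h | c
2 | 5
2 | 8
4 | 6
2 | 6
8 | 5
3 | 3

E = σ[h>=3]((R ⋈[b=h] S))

σ filters on h, owned by the right side.
E' = (R ⋈[b=h] σ[h>=3](S))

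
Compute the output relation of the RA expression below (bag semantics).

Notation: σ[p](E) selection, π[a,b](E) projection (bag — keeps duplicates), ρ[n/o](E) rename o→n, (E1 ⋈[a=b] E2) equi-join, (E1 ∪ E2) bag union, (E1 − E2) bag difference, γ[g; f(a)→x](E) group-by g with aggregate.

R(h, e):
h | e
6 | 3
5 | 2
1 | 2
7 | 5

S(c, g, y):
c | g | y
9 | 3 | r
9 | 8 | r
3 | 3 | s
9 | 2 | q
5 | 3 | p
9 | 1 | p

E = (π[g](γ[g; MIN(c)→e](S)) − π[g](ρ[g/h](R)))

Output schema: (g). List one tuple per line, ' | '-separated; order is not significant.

Per-node cardinality:
  S → 6
  γ[g; MIN(c)→e](S) → 4
  π[g](γ[g; MIN(c)→e](S)) → 4
  R → 4
  ρ[g/h](R) → 4
  π[g](ρ[g/h](R)) → 4
  (π[g](γ[g; MIN(c)→e](S)) − π[g](ρ[g/h](R))) → 3

== RESULT ==
g
2
3
8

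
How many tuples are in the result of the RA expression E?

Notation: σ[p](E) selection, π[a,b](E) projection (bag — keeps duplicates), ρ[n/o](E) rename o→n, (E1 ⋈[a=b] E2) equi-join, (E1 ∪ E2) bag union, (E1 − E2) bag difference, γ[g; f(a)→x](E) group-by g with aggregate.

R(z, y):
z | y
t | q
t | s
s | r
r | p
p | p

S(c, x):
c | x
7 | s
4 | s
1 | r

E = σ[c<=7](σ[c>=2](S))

Stepwise |·|:
  S → 3
  σ[c>=2](S) → 2
  σ[c<=7](σ[c>=2](S)) → 2

|E| = 2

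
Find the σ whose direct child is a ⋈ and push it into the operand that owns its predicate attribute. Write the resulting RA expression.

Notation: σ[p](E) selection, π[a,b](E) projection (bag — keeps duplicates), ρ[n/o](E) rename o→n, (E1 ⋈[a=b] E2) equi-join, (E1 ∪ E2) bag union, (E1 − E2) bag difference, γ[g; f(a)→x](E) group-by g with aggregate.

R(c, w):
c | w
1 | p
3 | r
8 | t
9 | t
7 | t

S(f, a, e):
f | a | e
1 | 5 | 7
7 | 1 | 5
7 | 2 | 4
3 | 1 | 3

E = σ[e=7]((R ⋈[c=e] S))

σ filters on e, owned by the right side.
E' = (R ⋈[c=e] σ[e=7](S))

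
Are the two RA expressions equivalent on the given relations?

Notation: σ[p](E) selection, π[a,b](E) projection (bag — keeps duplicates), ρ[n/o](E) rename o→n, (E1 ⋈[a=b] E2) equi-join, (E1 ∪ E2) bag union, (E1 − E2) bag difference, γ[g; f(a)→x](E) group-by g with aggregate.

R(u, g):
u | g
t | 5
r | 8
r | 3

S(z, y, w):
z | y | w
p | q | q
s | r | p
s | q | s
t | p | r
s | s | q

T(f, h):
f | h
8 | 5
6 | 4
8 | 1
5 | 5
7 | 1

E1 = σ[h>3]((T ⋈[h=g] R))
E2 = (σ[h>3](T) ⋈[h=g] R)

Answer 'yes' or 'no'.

E1 stepwise |·|:
  T → 5
  R → 3
  (T ⋈[h=g] R) → 2
  σ[h>3]((T ⋈[h=g] R)) → 2
E2 stepwise |·|:
  T → 5
  σ[h>3](T) → 3
  R → 3
  (σ[h>3](T) ⋈[h=g] R) → 2

E1 and E2 produce the same multiset:
f | h | u | g
5 | 5 | t | 5
8 | 5 | t | 5

yes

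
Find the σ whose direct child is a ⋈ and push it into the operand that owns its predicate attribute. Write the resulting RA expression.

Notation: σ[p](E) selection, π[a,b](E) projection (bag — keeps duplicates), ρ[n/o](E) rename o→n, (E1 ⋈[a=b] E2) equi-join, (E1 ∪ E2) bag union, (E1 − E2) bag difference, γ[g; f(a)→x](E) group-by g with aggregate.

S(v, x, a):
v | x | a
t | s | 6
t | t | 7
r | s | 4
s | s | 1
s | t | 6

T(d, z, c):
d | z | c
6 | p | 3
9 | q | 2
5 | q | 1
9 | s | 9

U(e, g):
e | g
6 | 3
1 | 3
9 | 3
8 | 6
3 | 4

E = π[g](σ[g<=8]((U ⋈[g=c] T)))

σ filters on g, owned by the left side.
E' = π[g]((σ[g<=8](U) ⋈[g=c] T))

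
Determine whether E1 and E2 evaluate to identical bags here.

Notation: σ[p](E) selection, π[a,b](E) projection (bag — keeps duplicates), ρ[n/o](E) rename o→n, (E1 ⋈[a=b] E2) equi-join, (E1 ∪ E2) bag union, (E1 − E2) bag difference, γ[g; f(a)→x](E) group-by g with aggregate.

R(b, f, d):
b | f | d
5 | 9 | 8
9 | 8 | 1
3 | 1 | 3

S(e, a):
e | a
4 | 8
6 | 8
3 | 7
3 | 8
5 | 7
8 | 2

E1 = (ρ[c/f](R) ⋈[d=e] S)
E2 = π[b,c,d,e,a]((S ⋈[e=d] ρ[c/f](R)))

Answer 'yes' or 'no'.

E1 row counts bottom-up:
  R → 3
  ρ[c/f](R) → 3
  S → 6
  (ρ[c/f](R) ⋈[d=e] S) → 3
E2 row counts bottom-up:
  S → 6
  R → 3
  ρ[c/f](R) → 3
  (S ⋈[e=d] ρ[c/f](R)) → 3
  π[b,c,d,e,a]((S ⋈[e=d] ρ[c/f](R))) → 3

E1 and E2 produce the same multiset:
b | c | d | e | a
3 | 1 | 3 | 3 | 7
3 | 1 | 3 | 3 | 8
5 | 9 | 8 | 8 | 2

yes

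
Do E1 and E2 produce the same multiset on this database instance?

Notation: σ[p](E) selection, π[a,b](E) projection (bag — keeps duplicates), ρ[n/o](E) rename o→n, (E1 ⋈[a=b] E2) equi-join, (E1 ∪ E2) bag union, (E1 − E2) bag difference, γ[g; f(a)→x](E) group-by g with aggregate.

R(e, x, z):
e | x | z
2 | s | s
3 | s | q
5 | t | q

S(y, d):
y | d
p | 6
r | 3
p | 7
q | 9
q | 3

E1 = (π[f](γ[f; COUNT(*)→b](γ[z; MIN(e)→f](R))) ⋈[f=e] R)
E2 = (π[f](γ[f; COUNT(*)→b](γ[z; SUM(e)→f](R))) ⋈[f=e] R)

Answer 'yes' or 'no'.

E1 per-node cardinality:
  R → 3
  γ[z; MIN(e)→f](R) → 2
  γ[f; COUNT(*)→b](γ[z; MIN(e)→f](R)) → 2
  π[f](γ[f; COUNT(*)→b](γ[z; MIN(e)→f](R))) → 2
  R → 3
  (π[f](γ[f; COUNT(*)→b](γ[z; MIN(e)→f](R))) ⋈[f=e] R) → 2
E2 per-node cardinality:
  R → 3
  γ[z; SUM(e)→f](R) → 2
  γ[f; COUNT(*)→b](γ[z; SUM(e)→f](R)) → 2
  π[f](γ[f; COUNT(*)→b](γ[z; SUM(e)→f](R))) → 2
  R → 3
  (π[f](γ[f; COUNT(*)→b](γ[z; SUM(e)→f](R))) ⋈[f=e] R) → 1

E1 result:
f | e | x | z
2 | 2 | s | s
3 | 3 | s | q
E2 result:
f | e | x | z
2 | 2 | s | s
Witness: (3, 3, 's', 'q') appears 1× in E1 but 0× in E2.

no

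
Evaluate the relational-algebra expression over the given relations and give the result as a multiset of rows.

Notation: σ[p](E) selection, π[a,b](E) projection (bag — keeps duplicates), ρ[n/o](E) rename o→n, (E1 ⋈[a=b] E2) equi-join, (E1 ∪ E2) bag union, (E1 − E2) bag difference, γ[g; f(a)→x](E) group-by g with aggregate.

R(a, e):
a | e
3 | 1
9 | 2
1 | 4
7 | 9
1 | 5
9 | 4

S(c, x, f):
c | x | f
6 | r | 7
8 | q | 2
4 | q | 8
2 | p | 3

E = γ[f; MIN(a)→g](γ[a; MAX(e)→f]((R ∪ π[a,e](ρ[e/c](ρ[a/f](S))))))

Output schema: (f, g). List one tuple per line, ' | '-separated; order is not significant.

Per-node cardinality:
  R → 6
  S → 4
  ρ[a/f](S) → 4
  ρ[e/c](ρ[a/f](S)) → 4
  π[a,e](ρ[e/c](ρ[a/f](S))) → 4
  (R ∪ π[a,e](ρ[e/c](ρ[a/f](S)))) → 10
  γ[a; MAX(e)→f]((R ∪ π[a,e](ρ[e/c](ρ[a/f](S))))) → 6
  γ[f; MIN(a)→g](γ[a; MAX(e)→f]((R ∪ π[a,e](ρ[e/c](ρ[a/f](S)))))) → 5

== RESULT ==
f | g
2 | 3
4 | 8
5 | 1
8 | 2
9 | 7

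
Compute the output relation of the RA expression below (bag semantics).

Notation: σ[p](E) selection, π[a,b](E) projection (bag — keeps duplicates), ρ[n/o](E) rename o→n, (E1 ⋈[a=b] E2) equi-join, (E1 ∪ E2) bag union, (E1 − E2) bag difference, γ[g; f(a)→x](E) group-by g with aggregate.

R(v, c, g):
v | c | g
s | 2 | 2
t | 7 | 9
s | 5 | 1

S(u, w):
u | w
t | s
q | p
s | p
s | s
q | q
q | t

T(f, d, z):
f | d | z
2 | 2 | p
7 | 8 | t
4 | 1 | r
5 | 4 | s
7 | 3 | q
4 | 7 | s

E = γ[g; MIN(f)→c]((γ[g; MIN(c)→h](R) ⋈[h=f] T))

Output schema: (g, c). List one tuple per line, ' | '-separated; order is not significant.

Per-node cardinality:
  R → 3
  γ[g; MIN(c)→h](R) → 3
  T → 6
  (γ[g; MIN(c)→h](R) ⋈[h=f] T) → 4
  γ[g; MIN(f)→c]((γ[g; MIN(c)→h](R) ⋈[h=f] T)) → 3

== RESULT ==
g | c
1 | 5
2 | 2
9 | 7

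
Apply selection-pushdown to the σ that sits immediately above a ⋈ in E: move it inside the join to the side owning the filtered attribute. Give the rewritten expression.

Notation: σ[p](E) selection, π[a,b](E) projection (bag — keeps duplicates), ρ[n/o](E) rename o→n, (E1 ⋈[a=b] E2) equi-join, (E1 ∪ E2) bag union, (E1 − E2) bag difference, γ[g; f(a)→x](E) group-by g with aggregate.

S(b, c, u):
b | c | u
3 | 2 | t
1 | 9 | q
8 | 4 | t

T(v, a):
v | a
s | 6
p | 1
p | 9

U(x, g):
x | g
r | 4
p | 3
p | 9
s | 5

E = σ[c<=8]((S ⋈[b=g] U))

σ filters on c, owned by the left side.
E' = (σ[c<=8](S) ⋈[b=g] U)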